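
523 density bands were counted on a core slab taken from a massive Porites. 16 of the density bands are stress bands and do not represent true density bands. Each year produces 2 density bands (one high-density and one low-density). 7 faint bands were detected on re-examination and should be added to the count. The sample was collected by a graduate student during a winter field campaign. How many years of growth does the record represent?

257 years

After corrections the count is 523 − 16 + 7 = 514 density bands.
With 2 density bands per year, 514 / 2 = 257 years.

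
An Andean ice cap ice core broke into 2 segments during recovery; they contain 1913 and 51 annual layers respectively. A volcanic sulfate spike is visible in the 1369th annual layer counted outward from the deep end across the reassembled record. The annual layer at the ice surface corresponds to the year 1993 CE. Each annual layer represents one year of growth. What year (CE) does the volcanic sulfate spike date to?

Total annual layers = 1913 + 51 = 1964.
The volcanic sulfate spike sits at annual layer 1369 from the deep end, so 1964 − 1369 = 595 annual layers formed after it.
The annual layer at the ice surface is 1993 CE, so the volcanic sulfate spike dates to 1993 − 595 = 1398 CE.

1398 CE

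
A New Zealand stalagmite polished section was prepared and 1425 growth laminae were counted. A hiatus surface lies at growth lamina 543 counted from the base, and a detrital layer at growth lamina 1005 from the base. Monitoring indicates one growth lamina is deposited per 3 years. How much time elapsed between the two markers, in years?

1386 yr

1005 − 543 = 462 growth laminae lie between the two events.
At 3 years per growth lamina, 462 × 3 = 1386 years.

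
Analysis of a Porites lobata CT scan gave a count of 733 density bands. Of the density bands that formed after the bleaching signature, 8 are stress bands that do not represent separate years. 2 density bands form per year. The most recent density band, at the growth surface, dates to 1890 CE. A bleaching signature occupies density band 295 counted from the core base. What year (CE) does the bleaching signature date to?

733 − 295 = 438 density bands lie beyond the bleaching signature toward the growth surface.
Excluding 8 false density bands: 438 − 8 = 430.
430 density bands at 2 per year is 430 / 2 = 215 years.
1890 − 215 = 1675 CE.

1675 CE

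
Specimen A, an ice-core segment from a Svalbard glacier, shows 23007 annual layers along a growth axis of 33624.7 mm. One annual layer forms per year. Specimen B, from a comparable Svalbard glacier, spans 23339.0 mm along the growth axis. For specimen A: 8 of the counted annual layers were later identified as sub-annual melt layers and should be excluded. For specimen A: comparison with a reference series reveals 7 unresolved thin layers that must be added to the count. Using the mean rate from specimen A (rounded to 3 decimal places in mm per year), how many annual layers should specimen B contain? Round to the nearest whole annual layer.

Specimen A: after corrections the count is 23007 − 8 + 7 = 23006 annual layers.
A: 33624.7 mm over 23006 years gives 33624.7 / 23006 ≈ 1.462 mm/year.
B spans 23339.0 / 1.462 = 15963.75 years ≈ 15964 annual layers.

15964 annual layers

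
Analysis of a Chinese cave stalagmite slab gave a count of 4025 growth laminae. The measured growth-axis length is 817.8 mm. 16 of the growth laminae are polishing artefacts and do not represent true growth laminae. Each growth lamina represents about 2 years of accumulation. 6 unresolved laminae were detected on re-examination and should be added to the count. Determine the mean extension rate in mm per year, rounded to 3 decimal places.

After corrections the count is 4025 − 16 + 6 = 4015 growth laminae.
4015 growth laminae at 2 years each span 4015 × 2 = 8030 years.
Mean rate = 817.8 mm / 8030 years ≈ 0.102 mm per year.

0.102 mm per year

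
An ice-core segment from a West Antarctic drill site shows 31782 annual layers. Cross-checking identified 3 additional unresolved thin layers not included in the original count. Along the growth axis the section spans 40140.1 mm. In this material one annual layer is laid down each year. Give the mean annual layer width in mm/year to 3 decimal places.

1.263 mm/year

Adjusted count: 31782 + 3 = 31785 annual layers.
Extension rate ≈ 40140.1 / 31785 = 1.263 mm/year.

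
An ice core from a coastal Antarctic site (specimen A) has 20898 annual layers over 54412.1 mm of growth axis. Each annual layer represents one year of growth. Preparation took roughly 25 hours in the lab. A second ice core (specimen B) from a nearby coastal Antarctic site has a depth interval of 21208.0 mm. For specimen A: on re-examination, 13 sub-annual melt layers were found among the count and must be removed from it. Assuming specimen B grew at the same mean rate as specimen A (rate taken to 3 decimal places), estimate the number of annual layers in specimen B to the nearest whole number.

8141 annual layers

Specimen A: true annual layer count = 20898 − 13 = 20885.
A: 54412.1 mm over 20885 years gives 54412.1 / 20885 ≈ 2.605 mm/yr.
B spans 21208.0 / 2.605 = 8141.27 years ≈ 8141 annual layers.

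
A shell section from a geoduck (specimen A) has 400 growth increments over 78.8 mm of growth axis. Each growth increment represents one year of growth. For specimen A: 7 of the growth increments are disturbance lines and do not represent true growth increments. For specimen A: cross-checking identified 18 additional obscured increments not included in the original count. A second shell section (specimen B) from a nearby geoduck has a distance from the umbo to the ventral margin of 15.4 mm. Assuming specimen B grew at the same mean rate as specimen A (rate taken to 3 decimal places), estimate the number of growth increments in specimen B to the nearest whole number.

Specimen A: correcting the raw count gives 400 − 7 + 18 = 411 true growth increments.
A: Mean rate = 78.8 mm / 411 years ≈ 0.192 mm per year.
For B, 15.4 / 0.192 = 80.21 years ≈ 80 growth increments.

80 growth increments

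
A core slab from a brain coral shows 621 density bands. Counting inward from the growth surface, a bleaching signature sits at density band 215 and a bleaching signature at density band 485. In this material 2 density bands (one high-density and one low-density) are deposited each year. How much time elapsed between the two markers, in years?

135 years

The two markers are separated by 485 − 215 = 270 density bands.
With 2 density bands per year, 270 / 2 = 135 years.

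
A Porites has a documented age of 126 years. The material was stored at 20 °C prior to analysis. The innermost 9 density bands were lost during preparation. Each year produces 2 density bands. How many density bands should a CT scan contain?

Expected density bands: 126 × 2 = 252.
Subtracting the 9 density bands not captured gives 252 − 9 = 243 density bands in the record.

243 density bands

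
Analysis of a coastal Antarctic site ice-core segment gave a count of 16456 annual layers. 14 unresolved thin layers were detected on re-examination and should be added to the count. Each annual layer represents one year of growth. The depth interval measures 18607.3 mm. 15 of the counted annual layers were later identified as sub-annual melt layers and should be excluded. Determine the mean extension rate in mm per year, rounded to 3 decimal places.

After corrections the count is 16456 − 15 + 14 = 16455 annual layers.
18607.3 mm over 16455 years gives 18607.3 / 16455 ≈ 1.131 mm per year.

1.131 mm per year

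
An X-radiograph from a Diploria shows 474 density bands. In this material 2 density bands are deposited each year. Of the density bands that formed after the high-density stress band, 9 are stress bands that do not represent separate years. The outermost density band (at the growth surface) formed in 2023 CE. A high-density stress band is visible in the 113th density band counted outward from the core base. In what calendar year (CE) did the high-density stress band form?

1847 CE

The high-density stress band sits at density band 113 from the core base, so 474 − 113 = 361 density bands formed after it.
Removing the 9 false density bands leaves 361 − 9 = 352 true density bands beyond the high-density stress band.
With 2 density bands per year, 352 / 2 = 176 years.
2023 − 176 = 1847 CE.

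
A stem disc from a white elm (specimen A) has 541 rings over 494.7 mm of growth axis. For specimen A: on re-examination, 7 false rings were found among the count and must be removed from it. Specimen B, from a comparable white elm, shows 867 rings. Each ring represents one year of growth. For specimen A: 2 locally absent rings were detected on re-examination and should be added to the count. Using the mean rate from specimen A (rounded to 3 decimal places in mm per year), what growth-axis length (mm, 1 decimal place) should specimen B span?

800.2 mm

Specimen A: correcting the raw count gives 541 − 7 + 2 = 536 true rings.
A: Extension rate ≈ 494.7 / 536 = 0.923 mm per year.
B's length ≈ 0.923 × 867 = 800.2 mm.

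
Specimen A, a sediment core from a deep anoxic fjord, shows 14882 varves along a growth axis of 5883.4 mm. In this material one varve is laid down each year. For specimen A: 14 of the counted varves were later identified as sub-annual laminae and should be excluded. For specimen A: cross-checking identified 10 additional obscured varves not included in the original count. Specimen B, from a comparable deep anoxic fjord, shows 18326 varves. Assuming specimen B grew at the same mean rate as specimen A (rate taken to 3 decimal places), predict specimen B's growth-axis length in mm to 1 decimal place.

7238.8 mm

Specimen A: correcting the raw count gives 14882 − 14 + 10 = 14878 true varves.
A: Extension rate ≈ 5883.4 / 14878 = 0.395 mm per year.
For B, 0.395 mm/year × 18326 years = 7238.8 mm.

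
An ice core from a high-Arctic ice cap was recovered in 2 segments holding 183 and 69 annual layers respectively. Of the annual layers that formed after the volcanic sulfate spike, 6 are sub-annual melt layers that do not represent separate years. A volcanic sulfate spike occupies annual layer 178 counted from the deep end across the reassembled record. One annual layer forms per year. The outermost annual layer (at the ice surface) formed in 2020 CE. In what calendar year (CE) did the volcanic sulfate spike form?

Total annual layers = 183 + 69 = 252.
252 − 178 = 74 annual layers lie beyond the volcanic sulfate spike toward the ice surface.
Excluding 6 false annual layers: 74 − 6 = 68.
2020 − 68 = 1952 CE.

1952 CE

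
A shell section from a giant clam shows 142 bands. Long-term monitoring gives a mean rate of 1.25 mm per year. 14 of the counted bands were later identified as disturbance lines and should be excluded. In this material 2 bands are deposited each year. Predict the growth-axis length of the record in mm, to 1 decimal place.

80.0 mm

Adjusted count: 142 − 14 = 128 bands.
128 bands at 2 per year is 128 / 2 = 64 years.
Length ≈ 1.25 × 64 = 80.0 mm.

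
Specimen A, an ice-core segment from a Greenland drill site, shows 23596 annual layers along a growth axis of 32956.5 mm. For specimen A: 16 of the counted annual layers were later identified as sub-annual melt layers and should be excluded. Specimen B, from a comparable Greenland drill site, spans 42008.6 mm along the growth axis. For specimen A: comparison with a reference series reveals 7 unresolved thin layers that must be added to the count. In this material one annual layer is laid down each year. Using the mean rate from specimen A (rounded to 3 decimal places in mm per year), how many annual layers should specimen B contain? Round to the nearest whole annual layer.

30071 annual layers

Specimen A: adjusted count: 23596 − 16 + 7 = 23587 annual layers.
A: Mean rate = 32956.5 mm / 23587 years ≈ 1.397 mm/year.
Specimen B: 42008.6 mm / 1.397 mm per year = 30070.58 years ≈ 30071 annual layers.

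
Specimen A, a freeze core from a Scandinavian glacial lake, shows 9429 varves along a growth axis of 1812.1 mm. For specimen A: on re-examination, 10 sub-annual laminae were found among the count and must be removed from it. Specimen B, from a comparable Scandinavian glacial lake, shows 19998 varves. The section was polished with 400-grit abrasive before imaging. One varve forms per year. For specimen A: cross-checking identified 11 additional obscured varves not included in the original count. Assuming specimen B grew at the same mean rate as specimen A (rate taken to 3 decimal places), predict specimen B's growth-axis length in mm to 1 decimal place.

Specimen A: true varve count = 9429 − 10 + 11 = 9430.
A: Mean rate = 1812.1 mm / 9430 years ≈ 0.192 mm/year.
B's length ≈ 0.192 × 19998 = 3839.6 mm.

3839.6 mm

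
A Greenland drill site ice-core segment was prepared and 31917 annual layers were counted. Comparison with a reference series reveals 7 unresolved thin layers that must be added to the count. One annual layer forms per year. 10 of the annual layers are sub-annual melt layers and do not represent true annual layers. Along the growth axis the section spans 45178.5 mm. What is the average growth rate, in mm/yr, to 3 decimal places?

1.416 mm/yr

After corrections the count is 31917 − 10 + 7 = 31914 annual layers.
Mean rate = 45178.5 mm / 31914 years ≈ 1.416 mm/yr.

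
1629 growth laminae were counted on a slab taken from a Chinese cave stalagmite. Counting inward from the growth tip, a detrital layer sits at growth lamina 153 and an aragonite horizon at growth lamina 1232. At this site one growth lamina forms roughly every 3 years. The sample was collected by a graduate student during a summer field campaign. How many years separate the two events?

3237 yr

1232 − 153 = 1079 growth laminae lie between the two events.
Multiplying by 3 years per growth lamina: 1079 × 3 = 3237 years.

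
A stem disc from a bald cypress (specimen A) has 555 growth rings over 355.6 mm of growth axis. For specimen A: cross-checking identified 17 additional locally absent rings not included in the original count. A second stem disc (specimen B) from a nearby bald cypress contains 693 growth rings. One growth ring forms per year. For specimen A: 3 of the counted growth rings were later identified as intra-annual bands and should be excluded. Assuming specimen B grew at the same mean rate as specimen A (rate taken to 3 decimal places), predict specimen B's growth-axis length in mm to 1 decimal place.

433.1 mm

Specimen A: correcting the raw count gives 555 − 3 + 17 = 569 true growth rings.
A: Mean rate = 355.6 mm / 569 years ≈ 0.625 mm/year.
B's length ≈ 0.625 × 693 = 433.1 mm.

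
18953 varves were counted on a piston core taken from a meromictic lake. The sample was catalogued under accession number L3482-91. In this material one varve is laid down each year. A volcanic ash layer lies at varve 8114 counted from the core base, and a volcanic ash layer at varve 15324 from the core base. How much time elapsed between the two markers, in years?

Separation: 15324 − 8114 = 7210 varves.
That is 7210 years at one varve per year.

7210 years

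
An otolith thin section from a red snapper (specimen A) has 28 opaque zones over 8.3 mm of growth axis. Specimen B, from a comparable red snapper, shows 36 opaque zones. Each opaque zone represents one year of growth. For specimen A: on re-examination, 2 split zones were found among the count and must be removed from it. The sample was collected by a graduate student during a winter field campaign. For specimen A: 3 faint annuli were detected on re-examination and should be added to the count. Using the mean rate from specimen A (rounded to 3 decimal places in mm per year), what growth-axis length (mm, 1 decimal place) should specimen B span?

Specimen A: true opaque zone count = 28 − 2 + 3 = 29.
A: Mean rate = 8.3 mm / 29 years ≈ 0.286 mm/yr.
Length of B = 0.286 × 36 = 10.3 mm.

10.3 mm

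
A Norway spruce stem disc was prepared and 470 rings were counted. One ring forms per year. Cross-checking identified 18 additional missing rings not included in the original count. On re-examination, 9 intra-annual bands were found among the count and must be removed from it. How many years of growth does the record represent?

True ring count = 470 − 9 + 18 = 479.
One ring per year makes the duration 479 years.

479 years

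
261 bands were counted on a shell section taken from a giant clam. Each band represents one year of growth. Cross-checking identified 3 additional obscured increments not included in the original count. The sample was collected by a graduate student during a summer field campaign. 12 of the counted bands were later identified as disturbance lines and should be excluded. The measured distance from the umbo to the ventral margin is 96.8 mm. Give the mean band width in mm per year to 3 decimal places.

Correcting the raw count gives 261 − 12 + 3 = 252 true bands.
Mean rate = 96.8 mm / 252 years ≈ 0.384 mm per year.

0.384 mm per year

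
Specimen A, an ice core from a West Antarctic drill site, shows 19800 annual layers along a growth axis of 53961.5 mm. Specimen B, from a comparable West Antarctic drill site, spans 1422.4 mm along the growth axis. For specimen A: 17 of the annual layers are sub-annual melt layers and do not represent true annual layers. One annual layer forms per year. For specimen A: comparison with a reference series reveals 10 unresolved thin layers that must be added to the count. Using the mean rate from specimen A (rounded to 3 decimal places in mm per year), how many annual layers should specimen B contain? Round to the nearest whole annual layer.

522 annual layers

Specimen A: adjusted count: 19800 − 17 + 10 = 19793 annual layers.
A: Mean rate = 53961.5 mm / 19793 years ≈ 2.726 mm per year.
For B, 1422.4 / 2.726 = 521.79 years ≈ 522 annual layers.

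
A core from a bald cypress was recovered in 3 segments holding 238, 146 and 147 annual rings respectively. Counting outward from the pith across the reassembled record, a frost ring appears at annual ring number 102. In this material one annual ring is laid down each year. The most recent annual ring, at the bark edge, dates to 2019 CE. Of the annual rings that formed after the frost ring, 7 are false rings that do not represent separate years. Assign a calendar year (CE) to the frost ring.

1597 CE

Total annual rings = 238 + 146 + 147 = 531.
531 − 102 = 429 annual rings lie beyond the frost ring toward the bark edge.
429 − 7 false = 422 true annual rings after the frost ring.
Counting back 422 years from 2019 CE places the frost ring in 2019 − 422 = 1597 CE.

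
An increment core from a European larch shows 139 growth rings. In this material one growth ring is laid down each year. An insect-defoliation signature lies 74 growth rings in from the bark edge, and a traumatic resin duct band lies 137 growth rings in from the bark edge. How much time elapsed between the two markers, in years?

137 − 74 = 63 growth rings lie between the two events.
At one growth ring per year, 63 years elapsed between them.

63 years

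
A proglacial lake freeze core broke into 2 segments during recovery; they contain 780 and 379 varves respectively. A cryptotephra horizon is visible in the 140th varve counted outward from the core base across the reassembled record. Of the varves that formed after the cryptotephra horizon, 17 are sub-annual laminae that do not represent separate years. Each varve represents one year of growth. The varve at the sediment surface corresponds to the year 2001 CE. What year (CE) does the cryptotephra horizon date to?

Total varves = 780 + 379 = 1159.
Between varve 140 and the sediment surface there are 1159 − 140 = 1019 varves.
1019 − 17 false = 1002 true varves after the cryptotephra horizon.
Counting back 1002 years from 2001 CE places the cryptotephra horizon in 2001 − 1002 = 999 CE.

999 CE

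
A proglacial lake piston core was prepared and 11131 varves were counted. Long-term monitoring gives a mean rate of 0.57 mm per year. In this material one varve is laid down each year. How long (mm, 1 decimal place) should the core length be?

6344.7 mm

The record spans 11131 years at 0.57 mm per year.
11131 years at 0.57 mm/year gives 0.57 × 11131 = 6344.7 mm.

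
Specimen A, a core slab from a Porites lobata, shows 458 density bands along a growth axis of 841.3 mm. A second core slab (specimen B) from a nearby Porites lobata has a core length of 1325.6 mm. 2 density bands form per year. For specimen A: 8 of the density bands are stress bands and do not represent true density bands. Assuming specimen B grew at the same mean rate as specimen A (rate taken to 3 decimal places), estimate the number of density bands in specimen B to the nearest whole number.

Specimen A: adjusted count: 458 − 8 = 450 density bands.
Specimen A: dividing by 2 density bands per year: 450 / 2 = 225 years.
A: 841.3 mm over 225 years gives 841.3 / 225 ≈ 3.739 mm/yr.
For B, 1325.6 / 3.739 = 354.53 years; at 2 density bands per year that is 354.53 × 2 ≈ 709 density bands.

709 density bands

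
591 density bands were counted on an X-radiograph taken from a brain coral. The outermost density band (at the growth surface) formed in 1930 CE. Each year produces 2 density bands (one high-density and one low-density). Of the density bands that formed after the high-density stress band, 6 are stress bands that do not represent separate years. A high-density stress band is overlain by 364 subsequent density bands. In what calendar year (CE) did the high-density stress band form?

1751 CE

364 density bands post-date the high-density stress band.
Excluding 6 false density bands: 364 − 6 = 358.
With 2 density bands per year, 358 / 2 = 179 years.
The density band at the growth surface is 1930 CE, so the high-density stress band dates to 1930 − 179 = 1751 CE.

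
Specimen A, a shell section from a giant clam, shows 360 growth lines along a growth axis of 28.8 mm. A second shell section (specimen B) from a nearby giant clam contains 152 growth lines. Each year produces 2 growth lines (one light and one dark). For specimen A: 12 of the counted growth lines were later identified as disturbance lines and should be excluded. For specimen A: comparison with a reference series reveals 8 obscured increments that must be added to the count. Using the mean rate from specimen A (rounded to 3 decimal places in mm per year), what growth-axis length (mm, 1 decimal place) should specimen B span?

Specimen A: after corrections the count is 360 − 12 + 8 = 356 growth lines.
Specimen A: dividing by 2 growth lines per year: 356 / 2 = 178 years.
A: 28.8 mm over 178 years gives 28.8 / 178 ≈ 0.162 mm per year.
Specimen B: dividing by 2 growth lines per year: 152 / 2 = 76 years. Length of B = 0.162 × 76 = 12.3 mm.

12.3 mm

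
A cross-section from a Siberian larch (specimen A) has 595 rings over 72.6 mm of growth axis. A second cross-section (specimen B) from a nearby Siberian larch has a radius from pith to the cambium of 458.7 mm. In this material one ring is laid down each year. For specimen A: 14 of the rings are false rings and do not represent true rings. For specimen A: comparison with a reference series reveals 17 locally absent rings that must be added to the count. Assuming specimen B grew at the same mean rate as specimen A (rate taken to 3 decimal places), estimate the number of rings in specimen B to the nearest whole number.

3791 rings

Specimen A: true ring count = 595 − 14 + 17 = 598.
A: 72.6 mm over 598 years gives 72.6 / 598 ≈ 0.121 mm/yr.
Specimen B: 458.7 mm / 0.121 mm per year = 3790.91 years ≈ 3791 rings.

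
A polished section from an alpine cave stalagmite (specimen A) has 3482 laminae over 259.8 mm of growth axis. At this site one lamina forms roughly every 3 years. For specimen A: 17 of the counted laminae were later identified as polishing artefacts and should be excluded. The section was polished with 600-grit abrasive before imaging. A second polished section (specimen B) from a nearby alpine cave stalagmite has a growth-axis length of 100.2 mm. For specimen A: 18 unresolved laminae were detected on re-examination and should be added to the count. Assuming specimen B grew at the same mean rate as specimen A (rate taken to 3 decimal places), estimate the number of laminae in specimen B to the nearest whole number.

1336 laminae

Specimen A: true lamina count = 3482 − 17 + 18 = 3483.
Specimen A: multiplying by 3 years per lamina: 3483 × 3 = 10449 years.
A: Mean rate = 259.8 mm / 10449 years ≈ 0.025 mm/year.
Specimen B: 100.2 mm / 0.025 mm per year = 4008.00 years; at 3 years per lamina that is 4008.00 / 3 ≈ 1336 laminae.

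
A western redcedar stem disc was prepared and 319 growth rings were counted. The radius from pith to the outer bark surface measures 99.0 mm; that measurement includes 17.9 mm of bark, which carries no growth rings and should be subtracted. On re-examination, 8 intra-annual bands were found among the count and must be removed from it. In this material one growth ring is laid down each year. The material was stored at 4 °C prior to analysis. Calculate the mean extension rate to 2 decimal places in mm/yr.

0.26 mm/yr

Correcting the raw count gives 319 − 8 = 311 true growth rings.
Removing the 17.9 mm offcut leaves 99.0 − 17.9 = 81.1 mm.
Mean rate = 81.1 mm / 311 years ≈ 0.26 mm/yr.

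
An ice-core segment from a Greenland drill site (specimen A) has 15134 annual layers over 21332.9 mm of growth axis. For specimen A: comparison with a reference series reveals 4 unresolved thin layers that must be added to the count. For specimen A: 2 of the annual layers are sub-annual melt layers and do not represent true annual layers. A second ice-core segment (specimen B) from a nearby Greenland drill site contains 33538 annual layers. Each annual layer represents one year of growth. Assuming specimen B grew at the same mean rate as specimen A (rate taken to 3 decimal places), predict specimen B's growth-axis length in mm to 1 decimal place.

47255.0 mm

Specimen A: adjusted count: 15134 − 2 + 4 = 15136 annual layers.
A: Mean rate = 21332.9 mm / 15136 years ≈ 1.409 mm/yr.
Length of B = 1.409 × 33538 = 47255.0 mm.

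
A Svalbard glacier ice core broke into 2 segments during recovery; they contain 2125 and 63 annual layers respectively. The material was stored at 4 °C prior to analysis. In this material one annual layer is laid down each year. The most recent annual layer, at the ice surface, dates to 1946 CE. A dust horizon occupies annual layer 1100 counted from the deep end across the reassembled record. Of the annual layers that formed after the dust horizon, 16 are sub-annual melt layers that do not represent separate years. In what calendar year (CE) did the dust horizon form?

Total annual layers = 2125 + 63 = 2188.
The dust horizon sits at annual layer 1100 from the deep end, so 2188 − 1100 = 1088 annual layers formed after it.
Excluding 16 false annual layers: 1088 − 16 = 1072.
The annual layer at the ice surface is 1946 CE, so the dust horizon dates to 1946 − 1072 = 874 CE.

874 CE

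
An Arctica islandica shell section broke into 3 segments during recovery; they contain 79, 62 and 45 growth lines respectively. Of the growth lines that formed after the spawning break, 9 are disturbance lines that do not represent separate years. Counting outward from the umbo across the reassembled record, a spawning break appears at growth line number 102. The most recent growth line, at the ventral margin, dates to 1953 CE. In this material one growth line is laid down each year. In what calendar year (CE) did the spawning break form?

Total growth lines = 79 + 62 + 45 = 186.
The spawning break sits at growth line 102 from the umbo, so 186 − 102 = 84 growth lines formed after it.
84 − 9 false = 75 true growth lines after the spawning break.
1953 − 75 = 1878 CE.

1878 CE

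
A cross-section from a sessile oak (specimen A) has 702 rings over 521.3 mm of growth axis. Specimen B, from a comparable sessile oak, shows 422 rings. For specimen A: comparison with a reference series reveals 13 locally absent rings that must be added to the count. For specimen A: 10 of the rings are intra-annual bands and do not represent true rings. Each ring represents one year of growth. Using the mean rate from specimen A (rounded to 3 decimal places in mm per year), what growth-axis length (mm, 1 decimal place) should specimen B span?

311.9 mm

Specimen A: adjusted count: 702 − 10 + 13 = 705 rings.
A: Mean rate = 521.3 mm / 705 years ≈ 0.739 mm/yr.
For B, 0.739 mm/year × 422 years = 311.9 mm.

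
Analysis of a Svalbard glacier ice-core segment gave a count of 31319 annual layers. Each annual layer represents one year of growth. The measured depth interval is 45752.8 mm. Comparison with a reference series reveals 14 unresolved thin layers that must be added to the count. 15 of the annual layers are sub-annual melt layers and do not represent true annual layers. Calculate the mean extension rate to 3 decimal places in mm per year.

1.461 mm per year

Adjusted count: 31319 − 15 + 14 = 31318 annual layers.
Mean rate = 45752.8 mm / 31318 years ≈ 1.461 mm per year.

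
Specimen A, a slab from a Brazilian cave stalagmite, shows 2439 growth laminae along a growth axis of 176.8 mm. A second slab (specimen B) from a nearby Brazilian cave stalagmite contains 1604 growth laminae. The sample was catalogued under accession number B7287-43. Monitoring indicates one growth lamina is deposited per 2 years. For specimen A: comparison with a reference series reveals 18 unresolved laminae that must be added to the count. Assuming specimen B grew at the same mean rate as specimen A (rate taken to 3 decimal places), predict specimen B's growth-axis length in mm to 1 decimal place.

115.5 mm

Specimen A: after corrections the count is 2439 + 18 = 2457 growth laminae.
Specimen A: 2457 growth laminae at 2 years each span 2457 × 2 = 4914 years.
A: 176.8 mm over 4914 years gives 176.8 / 4914 ≈ 0.036 mm/yr.
Specimen B: multiplying by 2 years per growth lamina: 1604 × 2 = 3208 years. Length of B = 0.036 × 3208 = 115.5 mm.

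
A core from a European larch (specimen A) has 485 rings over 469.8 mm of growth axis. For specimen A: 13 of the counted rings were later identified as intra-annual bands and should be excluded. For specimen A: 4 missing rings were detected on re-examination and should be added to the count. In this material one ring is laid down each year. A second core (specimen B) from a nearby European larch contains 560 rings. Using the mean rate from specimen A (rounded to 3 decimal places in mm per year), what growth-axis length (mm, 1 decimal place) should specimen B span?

552.7 mm

Specimen A: after corrections the count is 485 − 13 + 4 = 476 rings.
A: Extension rate ≈ 469.8 / 476 = 0.987 mm/yr.
B's length ≈ 0.987 × 560 = 552.7 mm.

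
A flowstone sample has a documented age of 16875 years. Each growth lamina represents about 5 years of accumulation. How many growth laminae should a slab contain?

One growth lamina every 5 years means 16875 / 5 = 3375 growth laminae.
So 3375 growth laminae should be present.

3375 growth laminae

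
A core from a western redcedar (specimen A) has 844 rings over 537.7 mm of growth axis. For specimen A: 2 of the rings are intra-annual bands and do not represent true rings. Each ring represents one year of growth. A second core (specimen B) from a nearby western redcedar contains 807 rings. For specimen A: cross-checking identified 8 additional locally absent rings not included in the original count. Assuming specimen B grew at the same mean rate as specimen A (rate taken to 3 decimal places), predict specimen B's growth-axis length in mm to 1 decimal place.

Specimen A: true ring count = 844 − 2 + 8 = 850.
A: 537.7 mm over 850 years gives 537.7 / 850 ≈ 0.633 mm per year.
Length of B = 0.633 × 807 = 510.8 mm.

510.8 mm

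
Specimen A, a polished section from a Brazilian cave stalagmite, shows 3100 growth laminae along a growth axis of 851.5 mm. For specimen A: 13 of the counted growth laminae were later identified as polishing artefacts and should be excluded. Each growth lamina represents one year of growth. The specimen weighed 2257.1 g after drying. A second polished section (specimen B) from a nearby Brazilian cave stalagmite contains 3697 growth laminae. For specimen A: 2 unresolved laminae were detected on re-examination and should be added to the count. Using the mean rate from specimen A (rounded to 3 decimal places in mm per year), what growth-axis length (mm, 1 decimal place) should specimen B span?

1020.4 mm

Specimen A: after corrections the count is 3100 − 13 + 2 = 3089 growth laminae.
A: 851.5 mm over 3089 years gives 851.5 / 3089 ≈ 0.276 mm/year.
For B, 0.276 mm/year × 3697 years = 1020.4 mm.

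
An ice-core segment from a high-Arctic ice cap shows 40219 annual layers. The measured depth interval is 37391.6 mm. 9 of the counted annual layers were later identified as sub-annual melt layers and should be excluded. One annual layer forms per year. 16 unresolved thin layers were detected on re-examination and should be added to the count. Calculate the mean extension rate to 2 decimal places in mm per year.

0.93 mm per year

True annual layer count = 40219 − 9 + 16 = 40226.
Mean rate = 37391.6 mm / 40226 years ≈ 0.93 mm per year.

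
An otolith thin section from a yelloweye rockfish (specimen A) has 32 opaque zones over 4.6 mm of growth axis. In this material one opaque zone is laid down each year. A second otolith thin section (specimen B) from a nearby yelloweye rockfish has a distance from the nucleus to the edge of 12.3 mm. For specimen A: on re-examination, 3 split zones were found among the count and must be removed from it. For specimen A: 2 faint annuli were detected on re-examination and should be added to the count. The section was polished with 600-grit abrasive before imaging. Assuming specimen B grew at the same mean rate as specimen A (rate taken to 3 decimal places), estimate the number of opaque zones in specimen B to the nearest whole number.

83 opaque zones

Specimen A: after corrections the count is 32 − 3 + 2 = 31 opaque zones.
A: 4.6 mm over 31 years gives 4.6 / 31 ≈ 0.148 mm/year.
For B, 12.3 / 0.148 = 83.11 years ≈ 83 opaque zones.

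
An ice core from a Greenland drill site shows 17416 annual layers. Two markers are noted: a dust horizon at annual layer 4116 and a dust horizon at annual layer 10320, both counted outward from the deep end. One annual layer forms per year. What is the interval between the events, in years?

6204 yr

Separation: 10320 − 4116 = 6204 annual layers.
One annual layer per year makes the interval 6204 years.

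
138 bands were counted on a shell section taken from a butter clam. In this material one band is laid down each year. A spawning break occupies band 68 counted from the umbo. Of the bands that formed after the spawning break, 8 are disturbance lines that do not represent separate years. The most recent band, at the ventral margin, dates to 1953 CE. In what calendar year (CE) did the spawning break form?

1891 CE

The spawning break sits at band 68 from the umbo, so 138 − 68 = 70 bands formed after it.
Removing the 8 false bands leaves 70 − 8 = 62 true bands beyond the spawning break.
The band at the ventral margin is 1953 CE, so the spawning break dates to 1953 − 62 = 1891 CE.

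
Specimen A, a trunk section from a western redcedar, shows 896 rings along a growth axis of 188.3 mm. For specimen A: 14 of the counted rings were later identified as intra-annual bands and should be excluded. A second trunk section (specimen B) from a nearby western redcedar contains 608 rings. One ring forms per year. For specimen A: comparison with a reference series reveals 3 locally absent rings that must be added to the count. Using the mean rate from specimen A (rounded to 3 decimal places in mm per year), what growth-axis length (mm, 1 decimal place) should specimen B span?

Specimen A: after corrections the count is 896 − 14 + 3 = 885 rings.
A: Extension rate ≈ 188.3 / 885 = 0.213 mm/year.
For B, 0.213 mm/year × 608 years = 129.5 mm.

129.5 mm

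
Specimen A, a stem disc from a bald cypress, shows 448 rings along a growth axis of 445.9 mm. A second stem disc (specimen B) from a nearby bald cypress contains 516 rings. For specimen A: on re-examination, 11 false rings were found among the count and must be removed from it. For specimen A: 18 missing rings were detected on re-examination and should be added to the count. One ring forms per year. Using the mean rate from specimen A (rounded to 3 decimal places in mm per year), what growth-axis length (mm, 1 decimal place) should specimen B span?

Specimen A: true ring count = 448 − 11 + 18 = 455.
A: 445.9 mm over 455 years gives 445.9 / 455 ≈ 0.980 mm/year.
Length of B = 0.980 × 516 = 505.7 mm.

505.7 mm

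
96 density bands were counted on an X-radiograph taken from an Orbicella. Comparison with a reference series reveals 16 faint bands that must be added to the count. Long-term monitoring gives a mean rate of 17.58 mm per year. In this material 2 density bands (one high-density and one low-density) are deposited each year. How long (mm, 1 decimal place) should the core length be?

984.5 mm

True density band count = 96 + 16 = 112.
With 2 density bands per year, 112 / 2 = 56 years.
56 years at 17.58 mm/year gives 17.58 × 56 = 984.5 mm.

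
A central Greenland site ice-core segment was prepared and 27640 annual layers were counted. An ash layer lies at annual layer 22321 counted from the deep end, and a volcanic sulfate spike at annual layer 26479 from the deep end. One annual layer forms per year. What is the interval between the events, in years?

4158 yr

The two markers are separated by 26479 − 22321 = 4158 annual layers.
That is 4158 years at one annual layer per year.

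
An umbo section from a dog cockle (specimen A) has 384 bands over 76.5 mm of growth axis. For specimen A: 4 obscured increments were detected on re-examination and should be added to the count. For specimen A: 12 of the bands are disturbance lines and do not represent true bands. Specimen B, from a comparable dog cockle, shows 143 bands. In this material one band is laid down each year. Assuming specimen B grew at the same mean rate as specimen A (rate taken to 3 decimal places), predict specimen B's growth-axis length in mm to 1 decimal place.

29.0 mm

Specimen A: adjusted count: 384 − 12 + 4 = 376 bands.
A: Extension rate ≈ 76.5 / 376 = 0.203 mm/yr.
B's length ≈ 0.203 × 143 = 29.0 mm.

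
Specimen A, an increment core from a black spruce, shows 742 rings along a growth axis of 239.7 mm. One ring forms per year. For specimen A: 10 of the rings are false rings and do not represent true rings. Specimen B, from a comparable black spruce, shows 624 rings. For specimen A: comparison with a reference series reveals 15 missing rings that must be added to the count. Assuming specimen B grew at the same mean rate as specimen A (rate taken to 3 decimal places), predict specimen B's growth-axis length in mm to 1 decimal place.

200.3 mm

Specimen A: after corrections the count is 742 − 10 + 15 = 747 rings.
A: 239.7 mm over 747 years gives 239.7 / 747 ≈ 0.321 mm per year.
For B, 0.321 mm/year × 624 years = 200.3 mm.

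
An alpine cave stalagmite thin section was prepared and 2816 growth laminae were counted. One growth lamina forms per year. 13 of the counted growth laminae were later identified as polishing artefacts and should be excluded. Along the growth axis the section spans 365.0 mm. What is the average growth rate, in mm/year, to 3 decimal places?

0.130 mm/year

After corrections the count is 2816 − 13 = 2803 growth laminae.
365.0 mm over 2803 years gives 365.0 / 2803 ≈ 0.130 mm/year.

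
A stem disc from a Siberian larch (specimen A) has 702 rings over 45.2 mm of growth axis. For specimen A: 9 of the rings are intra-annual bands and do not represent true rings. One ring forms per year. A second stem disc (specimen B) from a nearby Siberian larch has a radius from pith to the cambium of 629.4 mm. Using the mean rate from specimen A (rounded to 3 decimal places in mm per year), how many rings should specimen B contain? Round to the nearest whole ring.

9683 rings

Specimen A: after corrections the count is 702 − 9 = 693 rings.
A: Mean rate = 45.2 mm / 693 years ≈ 0.065 mm/year.
B spans 629.4 / 0.065 = 9683.08 years ≈ 9683 rings.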